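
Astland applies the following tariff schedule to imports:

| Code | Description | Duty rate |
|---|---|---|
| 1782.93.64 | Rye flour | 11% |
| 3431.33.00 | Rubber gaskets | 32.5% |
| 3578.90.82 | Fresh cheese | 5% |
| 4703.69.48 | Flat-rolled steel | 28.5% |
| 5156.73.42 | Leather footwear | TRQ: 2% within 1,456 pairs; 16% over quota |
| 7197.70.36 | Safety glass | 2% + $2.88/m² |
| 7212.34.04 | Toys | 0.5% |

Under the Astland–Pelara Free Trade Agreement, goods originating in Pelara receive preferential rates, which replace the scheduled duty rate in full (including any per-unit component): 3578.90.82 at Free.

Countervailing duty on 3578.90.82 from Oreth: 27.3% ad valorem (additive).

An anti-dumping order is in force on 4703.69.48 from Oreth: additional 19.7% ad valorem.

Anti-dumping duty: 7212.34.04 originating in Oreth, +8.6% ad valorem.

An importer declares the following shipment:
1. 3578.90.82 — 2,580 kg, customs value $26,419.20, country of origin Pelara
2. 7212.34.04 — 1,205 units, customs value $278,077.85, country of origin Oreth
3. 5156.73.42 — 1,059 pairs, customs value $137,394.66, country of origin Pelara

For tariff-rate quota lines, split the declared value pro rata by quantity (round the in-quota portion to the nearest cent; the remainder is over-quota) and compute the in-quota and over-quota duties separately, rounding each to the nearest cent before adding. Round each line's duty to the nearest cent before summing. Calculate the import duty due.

$28,052.97

Line 1 (3578.90.82, Pelara, 2,580 kg, $26,419.20):
Base rate for 3578.90.82 is 5%.
Origin Pelara qualifies under the Astland–Pelara agreement and 3578.90.82 is covered: preferential rate Free applies instead.
The additional-duty order on 3578.90.82 targets Oreth, not Pelara; it does not apply.
Duty = $26,419.20 × 0% = $0.00.
Line 2 (7212.34.04, Oreth, 1,205 units, $278,077.85):
Base rate for 7212.34.04 is 0.5%.
Additional duty on 7212.34.04 from Oreth: +8.6%. Applied ad valorem rate: 0.5% + 8.6% = 9.1%.
Duty = $278,077.85 × 9.1% = $25,305.08.
Line 3 (5156.73.42, Pelara, 1,059 pairs, $137,394.66):
Code 5156.73.42 is under a tariff-rate quota (threshold 1,456 pairs). Quantity 1,059 pairs is within the quota, so the in-quota rate 2% applies to the full value.
Duty = $137,394.66 × 2% = $2,747.89.
Total = $0.00 + $25,305.08 + $2,747.89 = $28,052.97.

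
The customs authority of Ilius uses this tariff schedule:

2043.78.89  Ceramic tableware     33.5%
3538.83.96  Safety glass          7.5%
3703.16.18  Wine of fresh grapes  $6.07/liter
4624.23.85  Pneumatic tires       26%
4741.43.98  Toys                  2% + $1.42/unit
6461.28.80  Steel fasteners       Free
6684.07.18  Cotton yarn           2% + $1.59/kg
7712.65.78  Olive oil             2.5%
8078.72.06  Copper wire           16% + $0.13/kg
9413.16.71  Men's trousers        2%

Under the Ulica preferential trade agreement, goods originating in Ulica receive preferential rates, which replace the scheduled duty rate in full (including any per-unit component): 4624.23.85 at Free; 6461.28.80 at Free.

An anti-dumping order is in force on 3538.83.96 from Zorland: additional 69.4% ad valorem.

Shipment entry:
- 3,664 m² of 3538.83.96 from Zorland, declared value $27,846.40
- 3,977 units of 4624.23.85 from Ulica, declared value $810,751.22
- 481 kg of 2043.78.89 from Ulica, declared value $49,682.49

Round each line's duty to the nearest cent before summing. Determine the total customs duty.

$38,057.51

Line 1 (3538.83.96, Zorland, 3,664 m², $27,846.40):
Base rate for 3538.83.96 is 7.5%.
Additional duty on 3538.83.96 from Zorland: +69.4%. Applied ad valorem rate: 7.5% + 69.4% = 76.9%.
Duty = $27,846.40 × 76.9% = $21,413.88.
Line 2 (4624.23.85, Ulica, 3,977 units, $810,751.22):
Base rate for 4624.23.85 is 26%.
Origin Ulica qualifies under the Ilius–Ulica agreement and 4624.23.85 is covered: preferential rate Free applies instead.
Duty = $810,751.22 × 0% = $0.00.
Line 3 (2043.78.89, Ulica, 481 kg, $49,682.49):
Base rate for 2043.78.89 is 33.5%.
Origin Ulica is the FTA partner but 2043.78.89 is not on the preference list; base rate stands.
Duty = $49,682.49 × 33.5% = $16,643.63.
Total = $21,413.88 + $0.00 + $16,643.63 = $38,057.51.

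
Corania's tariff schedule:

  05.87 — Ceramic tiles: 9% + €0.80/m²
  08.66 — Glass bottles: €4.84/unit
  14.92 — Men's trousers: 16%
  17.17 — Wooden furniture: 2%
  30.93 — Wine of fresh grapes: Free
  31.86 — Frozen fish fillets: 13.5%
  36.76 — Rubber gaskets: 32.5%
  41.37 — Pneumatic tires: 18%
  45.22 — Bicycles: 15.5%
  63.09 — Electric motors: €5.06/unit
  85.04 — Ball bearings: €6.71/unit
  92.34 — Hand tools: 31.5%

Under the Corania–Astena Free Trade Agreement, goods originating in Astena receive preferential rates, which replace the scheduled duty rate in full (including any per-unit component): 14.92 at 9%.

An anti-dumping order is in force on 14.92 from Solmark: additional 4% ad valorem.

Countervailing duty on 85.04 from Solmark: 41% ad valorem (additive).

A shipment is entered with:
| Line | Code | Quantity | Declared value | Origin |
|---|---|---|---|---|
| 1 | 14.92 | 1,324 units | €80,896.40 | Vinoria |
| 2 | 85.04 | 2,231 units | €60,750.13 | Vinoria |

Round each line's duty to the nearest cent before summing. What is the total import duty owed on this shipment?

€27,913.43

Line 1 (14.92, Vinoria, 1,324 units, €80,896.40):
Base rate for 14.92 is 16%.
14.92 has an FTA preferential rate, but origin Vinoria is not Astena; base rate stands.
The additional-duty order on 14.92 targets Solmark, not Vinoria; it does not apply.
Duty = €80,896.40 × 16% = €12,943.42.
Line 2 (85.04, Vinoria, 2,231 units, €60,750.13):
Base rate for 85.04 is €6.71/unit.
The additional-duty order on 85.04 targets Solmark, not Vinoria; it does not apply.
Duty = 2,231 × €6.71 = €14,970.01.
Total = €12,943.42 + €14,970.01 = €27,913.43.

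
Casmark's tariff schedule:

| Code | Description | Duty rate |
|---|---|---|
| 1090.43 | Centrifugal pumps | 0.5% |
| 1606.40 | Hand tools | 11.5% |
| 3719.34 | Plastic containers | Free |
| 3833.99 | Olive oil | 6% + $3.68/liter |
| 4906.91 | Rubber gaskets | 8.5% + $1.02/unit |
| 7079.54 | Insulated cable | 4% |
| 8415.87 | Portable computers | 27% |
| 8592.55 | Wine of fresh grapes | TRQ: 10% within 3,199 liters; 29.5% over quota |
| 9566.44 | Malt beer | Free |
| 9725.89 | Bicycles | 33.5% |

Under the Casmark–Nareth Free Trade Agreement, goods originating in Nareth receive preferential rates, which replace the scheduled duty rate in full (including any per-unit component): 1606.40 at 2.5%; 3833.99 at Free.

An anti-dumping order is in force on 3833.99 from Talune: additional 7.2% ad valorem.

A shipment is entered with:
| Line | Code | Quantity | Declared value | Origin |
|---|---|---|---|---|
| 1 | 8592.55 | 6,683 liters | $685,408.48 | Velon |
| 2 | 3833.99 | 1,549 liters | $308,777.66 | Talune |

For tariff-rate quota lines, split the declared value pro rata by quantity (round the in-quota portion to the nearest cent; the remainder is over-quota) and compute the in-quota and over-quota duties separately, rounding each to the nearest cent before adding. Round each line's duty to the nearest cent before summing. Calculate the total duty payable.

Line 1 (8592.55, Velon, 6,683 liters, $685,408.48):
Code 8592.55 is under a tariff-rate quota (threshold 3,199 liters). In-quota: 3,199 liters at 10%; over-quota: 3,484 liters at 29.5%.
Pro-rata value split: in-quota = $685,408.48 × 3,199/6,683 = $328,089.44; over-quota = $685,408.48 − $328,089.44 = $357,319.04.
In-quota duty = $328,089.44 × 10% = $32,808.94. Over-quota duty = $357,319.04 × 29.5% = $105,409.12.
Line duty = $32,808.94 + $105,409.12 = $138,218.06.
Line 2 (3833.99, Talune, 1,549 liters, $308,777.66):
Base rate for 3833.99 is 6% + $3.68/liter.
3833.99 has an FTA preferential rate, but origin Talune is not Nareth; base rate stands.
Additional duty on 3833.99 from Talune: +7.2%. Applied ad valorem rate: 6% + 7.2% = 13.2%.
Duty = $308,777.66 × 13.2% + 1,549 × $3.68 = $46,458.97.
Total = $138,218.06 + $46,458.97 = $184,677.03.

$184,677.03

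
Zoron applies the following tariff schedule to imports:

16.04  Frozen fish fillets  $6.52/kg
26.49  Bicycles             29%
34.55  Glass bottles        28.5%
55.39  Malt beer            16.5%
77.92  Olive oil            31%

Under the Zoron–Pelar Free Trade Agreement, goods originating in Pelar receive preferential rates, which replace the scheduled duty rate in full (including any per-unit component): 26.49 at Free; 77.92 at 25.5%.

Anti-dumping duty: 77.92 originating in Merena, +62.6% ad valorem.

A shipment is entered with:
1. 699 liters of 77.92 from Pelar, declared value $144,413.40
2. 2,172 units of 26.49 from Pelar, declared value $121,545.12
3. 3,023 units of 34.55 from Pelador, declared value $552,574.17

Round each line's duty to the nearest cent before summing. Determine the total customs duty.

Line 1 (77.92, Pelar, 699 liters, $144,413.40):
Base rate for 77.92 is 31%.
Origin Pelar qualifies under the Zoron–Pelar agreement and 77.92 is covered: preferential rate 25.5% applies instead.
The additional-duty order on 77.92 targets Merena, not Pelar; it does not apply.
Duty = $144,413.40 × 25.5% = $36,825.42.
Line 2 (26.49, Pelar, 2,172 units, $121,545.12):
Base rate for 26.49 is 29%.
Origin Pelar qualifies under the Zoron–Pelar agreement and 26.49 is covered: preferential rate Free applies instead.
Duty = $121,545.12 × 0% = $0.00.
Line 3 (34.55, Pelador, 3,023 units, $552,574.17):
Base rate for 34.55 is 28.5%.
Duty = $552,574.17 × 28.5% = $157,483.64.
Total = $36,825.42 + $0.00 + $157,483.64 = $194,309.06.

$194,309.06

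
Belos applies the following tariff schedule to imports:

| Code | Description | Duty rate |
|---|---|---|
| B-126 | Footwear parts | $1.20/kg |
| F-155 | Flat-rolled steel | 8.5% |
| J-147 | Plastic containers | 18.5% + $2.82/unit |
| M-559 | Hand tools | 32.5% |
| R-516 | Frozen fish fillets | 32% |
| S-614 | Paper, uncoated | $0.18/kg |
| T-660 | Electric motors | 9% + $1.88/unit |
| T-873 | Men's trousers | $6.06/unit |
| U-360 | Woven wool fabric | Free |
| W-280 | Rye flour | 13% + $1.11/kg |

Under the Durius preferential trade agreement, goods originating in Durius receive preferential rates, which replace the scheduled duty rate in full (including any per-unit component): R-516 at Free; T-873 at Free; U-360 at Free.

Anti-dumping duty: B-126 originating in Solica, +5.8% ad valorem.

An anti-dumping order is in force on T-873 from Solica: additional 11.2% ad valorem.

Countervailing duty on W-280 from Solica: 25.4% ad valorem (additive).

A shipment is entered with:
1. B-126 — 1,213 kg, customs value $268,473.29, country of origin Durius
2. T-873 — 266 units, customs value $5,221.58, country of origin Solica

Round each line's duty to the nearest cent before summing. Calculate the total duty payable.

Line 1 (B-126, Durius, 1,213 kg, $268,473.29):
Base rate for B-126 is $1.20/kg.
Origin Durius is the FTA partner but B-126 is not on the preference list; base rate stands.
The additional-duty order on B-126 targets Solica, not Durius; it does not apply.
Duty = 1,213 × $1.20 = $1,455.60.
Line 2 (T-873, Solica, 266 units, $5,221.58):
Base rate for T-873 is $6.06/unit.
T-873 has an FTA preferential rate, but origin Solica is not Durius; base rate stands.
Additional duty on T-873 from Solica: +11.2% ad valorem. Applied ad valorem rate = 11.2%.
Duty = $5,221.58 × 11.2% + 266 × $6.06 = $2,196.78.
Total = $1,455.60 + $2,196.78 = $3,652.38.

$3,652.38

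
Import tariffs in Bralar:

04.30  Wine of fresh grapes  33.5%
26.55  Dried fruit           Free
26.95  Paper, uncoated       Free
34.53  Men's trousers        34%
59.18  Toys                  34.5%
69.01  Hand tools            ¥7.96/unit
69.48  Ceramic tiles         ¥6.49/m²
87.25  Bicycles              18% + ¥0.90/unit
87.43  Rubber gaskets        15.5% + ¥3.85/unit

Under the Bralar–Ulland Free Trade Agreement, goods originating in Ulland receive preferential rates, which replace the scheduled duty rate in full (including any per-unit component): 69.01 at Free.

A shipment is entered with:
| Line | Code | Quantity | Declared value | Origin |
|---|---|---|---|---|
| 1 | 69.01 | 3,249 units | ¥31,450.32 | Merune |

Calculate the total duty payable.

¥25,862.04

Line 1 (69.01, Merune, 3,249 units, ¥31,450.32):
Base rate for 69.01 is ¥7.96/unit.
69.01 has an FTA preferential rate, but origin Merune is not Ulland; base rate stands.
Duty = 3,249 × ¥7.96 = ¥25,862.04.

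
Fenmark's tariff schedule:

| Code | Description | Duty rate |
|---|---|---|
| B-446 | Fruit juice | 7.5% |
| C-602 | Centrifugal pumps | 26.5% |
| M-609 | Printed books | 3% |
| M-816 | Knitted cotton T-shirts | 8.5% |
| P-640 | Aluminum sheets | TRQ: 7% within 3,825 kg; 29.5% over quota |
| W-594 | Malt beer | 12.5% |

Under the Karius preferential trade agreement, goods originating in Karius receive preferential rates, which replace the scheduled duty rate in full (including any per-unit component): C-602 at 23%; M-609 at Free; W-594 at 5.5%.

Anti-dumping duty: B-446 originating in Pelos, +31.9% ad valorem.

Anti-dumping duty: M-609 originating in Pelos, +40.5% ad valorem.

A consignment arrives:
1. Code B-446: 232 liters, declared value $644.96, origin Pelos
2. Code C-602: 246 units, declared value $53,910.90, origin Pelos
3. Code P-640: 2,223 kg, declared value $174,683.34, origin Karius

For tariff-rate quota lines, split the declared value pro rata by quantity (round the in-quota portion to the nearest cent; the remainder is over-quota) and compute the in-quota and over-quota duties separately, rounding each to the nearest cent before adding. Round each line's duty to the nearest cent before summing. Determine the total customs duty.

Line 1 (B-446, Pelos, 232 liters, $644.96):
Base rate for B-446 is 7.5%.
Additional duty on B-446 from Pelos: +31.9%. Applied ad valorem rate: 7.5% + 31.9% = 39.4%.
Duty = $644.96 × 39.4% = $254.11.
Line 2 (C-602, Pelos, 246 units, $53,910.90):
Base rate for C-602 is 26.5%.
C-602 has an FTA preferential rate, but origin Pelos is not Karius; base rate stands.
Duty = $53,910.90 × 26.5% = $14,286.39.
Line 3 (P-640, Karius, 2,223 kg, $174,683.34):
Code P-640 is under a tariff-rate quota (threshold 3,825 kg). Quantity 2,223 kg is within the quota, so the in-quota rate 7% applies to the full value.
Duty = $174,683.34 × 7% = $12,227.83.
Total = $254.11 + $14,286.39 + $12,227.83 = $26,768.33.

$26,768.33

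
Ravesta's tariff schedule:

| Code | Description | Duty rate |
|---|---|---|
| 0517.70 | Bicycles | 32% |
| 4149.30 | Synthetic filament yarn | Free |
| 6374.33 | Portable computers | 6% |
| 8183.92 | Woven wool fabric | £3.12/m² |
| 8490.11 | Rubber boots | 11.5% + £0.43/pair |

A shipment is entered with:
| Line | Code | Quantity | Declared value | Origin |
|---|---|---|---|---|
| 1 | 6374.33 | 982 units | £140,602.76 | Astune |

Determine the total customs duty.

£8,436.17

Line 1 (6374.33, Astune, 982 units, £140,602.76):
Base rate for 6374.33 is 6%.
Duty = £140,602.76 × 6% = £8,436.17.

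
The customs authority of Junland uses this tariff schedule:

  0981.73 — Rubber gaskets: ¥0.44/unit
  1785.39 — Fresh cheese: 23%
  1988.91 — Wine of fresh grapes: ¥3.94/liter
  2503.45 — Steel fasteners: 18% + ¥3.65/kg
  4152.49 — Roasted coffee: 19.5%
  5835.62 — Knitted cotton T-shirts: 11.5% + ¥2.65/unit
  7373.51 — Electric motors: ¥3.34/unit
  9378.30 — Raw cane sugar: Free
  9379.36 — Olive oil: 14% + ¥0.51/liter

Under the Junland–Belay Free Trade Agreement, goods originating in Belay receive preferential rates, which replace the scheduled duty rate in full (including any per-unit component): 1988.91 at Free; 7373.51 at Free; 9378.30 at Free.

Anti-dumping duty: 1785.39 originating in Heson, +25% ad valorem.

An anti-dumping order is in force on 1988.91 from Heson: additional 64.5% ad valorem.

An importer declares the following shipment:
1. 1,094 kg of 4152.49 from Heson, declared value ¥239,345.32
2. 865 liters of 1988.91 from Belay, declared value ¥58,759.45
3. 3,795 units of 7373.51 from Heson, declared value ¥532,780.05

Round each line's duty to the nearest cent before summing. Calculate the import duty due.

¥59,347.64

Line 1 (4152.49, Heson, 1,094 kg, ¥239,345.32):
Base rate for 4152.49 is 19.5%.
Duty = ¥239,345.32 × 19.5% = ¥46,672.34.
Line 2 (1988.91, Belay, 865 liters, ¥58,759.45):
Base rate for 1988.91 is ¥3.94/liter.
Origin Belay qualifies under the Junland–Belay agreement and 1988.91 is covered: preferential rate Free applies instead.
The additional-duty order on 1988.91 targets Heson, not Belay; it does not apply.
Duty = ¥58,759.45 × 0% = ¥0.00.
Line 3 (7373.51, Heson, 3,795 units, ¥532,780.05):
Base rate for 7373.51 is ¥3.34/unit.
7373.51 has an FTA preferential rate, but origin Heson is not Belay; base rate stands.
Duty = 3,795 × ¥3.34 = ¥12,675.30.
Total = ¥46,672.34 + ¥0.00 + ¥12,675.30 = ¥59,347.64.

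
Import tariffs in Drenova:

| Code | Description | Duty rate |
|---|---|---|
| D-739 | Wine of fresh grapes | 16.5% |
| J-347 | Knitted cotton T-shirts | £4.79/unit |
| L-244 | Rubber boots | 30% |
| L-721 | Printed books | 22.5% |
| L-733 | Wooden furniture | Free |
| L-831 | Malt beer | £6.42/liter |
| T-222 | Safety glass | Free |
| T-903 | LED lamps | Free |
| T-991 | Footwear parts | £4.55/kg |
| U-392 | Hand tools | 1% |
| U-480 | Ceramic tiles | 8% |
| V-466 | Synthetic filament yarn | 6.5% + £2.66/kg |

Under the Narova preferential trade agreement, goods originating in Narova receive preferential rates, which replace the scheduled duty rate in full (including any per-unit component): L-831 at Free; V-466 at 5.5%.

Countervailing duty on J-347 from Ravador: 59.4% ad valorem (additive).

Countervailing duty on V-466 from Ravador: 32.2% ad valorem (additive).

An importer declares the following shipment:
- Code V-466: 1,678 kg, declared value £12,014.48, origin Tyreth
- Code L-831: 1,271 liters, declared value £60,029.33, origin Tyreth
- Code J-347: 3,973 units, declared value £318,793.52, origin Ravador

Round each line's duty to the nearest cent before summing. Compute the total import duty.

Line 1 (V-466, Tyreth, 1,678 kg, £12,014.48):
Base rate for V-466 is 6.5% + £2.66/kg.
V-466 has an FTA preferential rate, but origin Tyreth is not Narova; base rate stands.
The additional-duty order on V-466 targets Ravador, not Tyreth; it does not apply.
Duty = £12,014.48 × 6.5% + 1,678 × £2.66 = £5,244.42.
Line 2 (L-831, Tyreth, 1,271 liters, £60,029.33):
Base rate for L-831 is £6.42/liter.
L-831 has an FTA preferential rate, but origin Tyreth is not Narova; base rate stands.
Duty = 1,271 × £6.42 = £8,159.82.
Line 3 (J-347, Ravador, 3,973 units, £318,793.52):
Base rate for J-347 is £4.79/unit.
Additional duty on J-347 from Ravador: +59.4% ad valorem. Applied ad valorem rate = 59.4%.
Duty = £318,793.52 × 59.4% + 3,973 × £4.79 = £208,394.02.
Total = £5,244.42 + £8,159.82 + £208,394.02 = £221,798.26.

£221,798.26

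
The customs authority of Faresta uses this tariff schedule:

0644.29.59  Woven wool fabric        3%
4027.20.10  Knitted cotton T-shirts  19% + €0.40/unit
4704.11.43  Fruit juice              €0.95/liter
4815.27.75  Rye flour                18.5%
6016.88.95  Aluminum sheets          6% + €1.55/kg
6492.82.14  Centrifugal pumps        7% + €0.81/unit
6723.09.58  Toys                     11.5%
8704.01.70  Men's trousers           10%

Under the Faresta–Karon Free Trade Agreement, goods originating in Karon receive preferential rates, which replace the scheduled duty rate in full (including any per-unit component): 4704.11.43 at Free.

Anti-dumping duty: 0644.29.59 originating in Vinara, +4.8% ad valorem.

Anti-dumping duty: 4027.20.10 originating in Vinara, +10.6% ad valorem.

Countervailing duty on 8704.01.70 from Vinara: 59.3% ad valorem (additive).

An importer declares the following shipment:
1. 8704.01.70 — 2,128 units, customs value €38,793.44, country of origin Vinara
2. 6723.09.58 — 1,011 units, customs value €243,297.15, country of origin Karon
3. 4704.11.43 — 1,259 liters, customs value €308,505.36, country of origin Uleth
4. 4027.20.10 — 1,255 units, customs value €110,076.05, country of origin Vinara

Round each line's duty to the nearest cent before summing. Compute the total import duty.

Line 1 (8704.01.70, Vinara, 2,128 units, €38,793.44):
Base rate for 8704.01.70 is 10%.
Additional duty on 8704.01.70 from Vinara: +59.3%. Applied ad valorem rate: 10% + 59.3% = 69.3%.
Duty = €38,793.44 × 69.3% = €26,883.85.
Line 2 (6723.09.58, Karon, 1,011 units, €243,297.15):
Base rate for 6723.09.58 is 11.5%.
Origin Karon is the FTA partner but 6723.09.58 is not on the preference list; base rate stands.
Duty = €243,297.15 × 11.5% = €27,979.17.
Line 3 (4704.11.43, Uleth, 1,259 liters, €308,505.36):
Base rate for 4704.11.43 is €0.95/liter.
4704.11.43 has an FTA preferential rate, but origin Uleth is not Karon; base rate stands.
Duty = 1,259 × €0.95 = €1,196.05.
Line 4 (4027.20.10, Vinara, 1,255 units, €110,076.05):
Base rate for 4027.20.10 is 19% + €0.40/unit.
Additional duty on 4027.20.10 from Vinara: +10.6%. Applied ad valorem rate: 19% + 10.6% = 29.6%.
Duty = €110,076.05 × 29.6% + 1,255 × €0.40 = €33,084.51.
Total = €26,883.85 + €27,979.17 + €1,196.05 + €33,084.51 = €89,143.58.

€89,143.58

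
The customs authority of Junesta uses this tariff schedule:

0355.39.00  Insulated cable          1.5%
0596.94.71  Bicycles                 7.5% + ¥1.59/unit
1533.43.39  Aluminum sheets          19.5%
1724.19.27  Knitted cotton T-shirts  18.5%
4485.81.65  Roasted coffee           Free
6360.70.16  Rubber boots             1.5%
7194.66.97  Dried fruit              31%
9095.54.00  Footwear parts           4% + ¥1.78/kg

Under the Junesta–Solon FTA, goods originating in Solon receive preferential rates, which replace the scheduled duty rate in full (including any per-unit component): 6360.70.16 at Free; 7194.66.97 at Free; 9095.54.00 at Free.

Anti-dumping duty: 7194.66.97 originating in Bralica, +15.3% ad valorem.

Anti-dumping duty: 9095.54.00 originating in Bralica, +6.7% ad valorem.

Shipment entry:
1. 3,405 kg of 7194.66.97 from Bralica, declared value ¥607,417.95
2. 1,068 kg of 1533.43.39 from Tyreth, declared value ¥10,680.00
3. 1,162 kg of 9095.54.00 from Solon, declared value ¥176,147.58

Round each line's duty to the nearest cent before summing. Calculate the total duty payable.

¥283,317.11

Line 1 (7194.66.97, Bralica, 3,405 kg, ¥607,417.95):
Base rate for 7194.66.97 is 31%.
7194.66.97 has an FTA preferential rate, but origin Bralica is not Solon; base rate stands.
Additional duty on 7194.66.97 from Bralica: +15.3%. Applied ad valorem rate: 31% + 15.3% = 46.3%.
Duty = ¥607,417.95 × 46.3% = ¥281,234.51.
Line 2 (1533.43.39, Tyreth, 1,068 kg, ¥10,680.00):
Base rate for 1533.43.39 is 19.5%.
Duty = ¥10,680.00 × 19.5% = ¥2,082.60.
Line 3 (9095.54.00, Solon, 1,162 kg, ¥176,147.58):
Base rate for 9095.54.00 is 4% + ¥1.78/kg.
Origin Solon qualifies under the Junesta–Solon agreement and 9095.54.00 is covered: preferential rate Free applies instead.
The additional-duty order on 9095.54.00 targets Bralica, not Solon; it does not apply.
Duty = ¥176,147.58 × 0% = ¥0.00.
Total = ¥281,234.51 + ¥2,082.60 + ¥0.00 = ¥283,317.11.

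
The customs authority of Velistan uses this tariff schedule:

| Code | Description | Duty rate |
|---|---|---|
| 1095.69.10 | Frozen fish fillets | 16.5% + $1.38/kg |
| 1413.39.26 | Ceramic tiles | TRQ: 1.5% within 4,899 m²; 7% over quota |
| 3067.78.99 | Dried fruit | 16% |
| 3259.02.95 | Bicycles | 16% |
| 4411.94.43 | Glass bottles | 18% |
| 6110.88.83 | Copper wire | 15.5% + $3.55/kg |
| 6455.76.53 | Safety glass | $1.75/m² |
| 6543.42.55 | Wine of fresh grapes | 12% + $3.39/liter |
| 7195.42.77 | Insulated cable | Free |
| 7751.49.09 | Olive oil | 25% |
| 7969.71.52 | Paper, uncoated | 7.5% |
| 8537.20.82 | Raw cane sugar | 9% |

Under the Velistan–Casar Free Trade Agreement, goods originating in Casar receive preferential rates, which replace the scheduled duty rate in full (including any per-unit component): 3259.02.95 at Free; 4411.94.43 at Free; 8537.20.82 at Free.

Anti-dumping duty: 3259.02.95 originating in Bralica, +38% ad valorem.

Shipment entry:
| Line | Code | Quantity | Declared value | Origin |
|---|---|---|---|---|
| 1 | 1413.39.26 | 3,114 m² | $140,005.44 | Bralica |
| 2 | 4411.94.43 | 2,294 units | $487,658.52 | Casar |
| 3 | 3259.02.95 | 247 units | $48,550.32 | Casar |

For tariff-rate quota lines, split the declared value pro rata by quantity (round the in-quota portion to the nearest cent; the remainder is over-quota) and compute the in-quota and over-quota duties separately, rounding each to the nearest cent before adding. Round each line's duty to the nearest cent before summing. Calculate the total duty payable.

$2,100.08

Line 1 (1413.39.26, Bralica, 3,114 m², $140,005.44):
Code 1413.39.26 is under a tariff-rate quota (threshold 4,899 m²). Quantity 3,114 m² is within the quota, so the in-quota rate 1.5% applies to the full value.
Duty = $140,005.44 × 1.5% = $2,100.08.
Line 2 (4411.94.43, Casar, 2,294 units, $487,658.52):
Base rate for 4411.94.43 is 18%.
Origin Casar qualifies under the Velistan–Casar agreement and 4411.94.43 is covered: preferential rate Free applies instead.
Duty = $487,658.52 × 0% = $0.00.
Line 3 (3259.02.95, Casar, 247 units, $48,550.32):
Base rate for 3259.02.95 is 16%.
Origin Casar qualifies under the Velistan–Casar agreement and 3259.02.95 is covered: preferential rate Free applies instead.
The additional-duty order on 3259.02.95 targets Bralica, not Casar; it does not apply.
Duty = $48,550.32 × 0% = $0.00.
Total = $2,100.08 + $0.00 + $0.00 = $2,100.08.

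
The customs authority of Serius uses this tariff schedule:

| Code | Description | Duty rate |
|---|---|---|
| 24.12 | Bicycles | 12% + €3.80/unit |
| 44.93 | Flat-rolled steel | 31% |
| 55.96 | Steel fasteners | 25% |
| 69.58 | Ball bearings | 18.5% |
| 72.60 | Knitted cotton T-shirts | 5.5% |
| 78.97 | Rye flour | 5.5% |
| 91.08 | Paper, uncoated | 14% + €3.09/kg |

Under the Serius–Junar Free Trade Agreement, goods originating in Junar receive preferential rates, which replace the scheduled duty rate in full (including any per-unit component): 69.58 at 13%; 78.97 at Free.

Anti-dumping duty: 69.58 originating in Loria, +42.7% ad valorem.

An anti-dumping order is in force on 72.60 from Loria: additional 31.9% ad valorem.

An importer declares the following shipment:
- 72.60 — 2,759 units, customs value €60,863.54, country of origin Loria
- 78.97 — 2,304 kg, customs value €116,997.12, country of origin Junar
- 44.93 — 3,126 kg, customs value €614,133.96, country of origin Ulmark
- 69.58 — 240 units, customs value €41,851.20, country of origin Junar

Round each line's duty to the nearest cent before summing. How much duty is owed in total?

€218,585.15

Line 1 (72.60, Loria, 2,759 units, €60,863.54):
Base rate for 72.60 is 5.5%.
Additional duty on 72.60 from Loria: +31.9%. Applied ad valorem rate: 5.5% + 31.9% = 37.4%.
Duty = €60,863.54 × 37.4% = €22,762.96.
Line 2 (78.97, Junar, 2,304 kg, €116,997.12):
Base rate for 78.97 is 5.5%.
Origin Junar qualifies under the Serius–Junar agreement and 78.97 is covered: preferential rate Free applies instead.
Duty = €116,997.12 × 0% = €0.00.
Line 3 (44.93, Ulmark, 3,126 kg, €614,133.96):
Base rate for 44.93 is 31%.
Duty = €614,133.96 × 31% = €190,381.53.
Line 4 (69.58, Junar, 240 units, €41,851.20):
Base rate for 69.58 is 18.5%.
Origin Junar qualifies under the Serius–Junar agreement and 69.58 is covered: preferential rate 13% applies instead.
The additional-duty order on 69.58 targets Loria, not Junar; it does not apply.
Duty = €41,851.20 × 13% = €5,440.66.
Total = €22,762.96 + €0.00 + €190,381.53 + €5,440.66 = €218,585.15.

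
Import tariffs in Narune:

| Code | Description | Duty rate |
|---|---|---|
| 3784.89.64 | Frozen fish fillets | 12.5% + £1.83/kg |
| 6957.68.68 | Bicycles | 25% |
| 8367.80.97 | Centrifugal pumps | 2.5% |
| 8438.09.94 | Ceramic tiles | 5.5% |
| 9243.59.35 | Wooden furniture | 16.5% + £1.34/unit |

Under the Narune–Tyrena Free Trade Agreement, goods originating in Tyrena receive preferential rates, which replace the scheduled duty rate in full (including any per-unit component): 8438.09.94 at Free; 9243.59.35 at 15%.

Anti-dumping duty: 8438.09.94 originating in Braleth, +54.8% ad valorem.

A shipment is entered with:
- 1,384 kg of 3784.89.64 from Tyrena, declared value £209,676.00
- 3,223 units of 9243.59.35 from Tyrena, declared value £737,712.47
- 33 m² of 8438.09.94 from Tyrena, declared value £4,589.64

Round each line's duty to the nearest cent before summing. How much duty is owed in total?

£139,399.09

Line 1 (3784.89.64, Tyrena, 1,384 kg, £209,676.00):
Base rate for 3784.89.64 is 12.5% + £1.83/kg.
Origin Tyrena is the FTA partner but 3784.89.64 is not on the preference list; base rate stands.
Duty = £209,676.00 × 12.5% + 1,384 × £1.83 = £28,742.22.
Line 2 (9243.59.35, Tyrena, 3,223 units, £737,712.47):
Base rate for 9243.59.35 is 16.5% + £1.34/unit.
Origin Tyrena qualifies under the Narune–Tyrena agreement and 9243.59.35 is covered: preferential rate 15% applies instead.
Duty = £737,712.47 × 15% = £110,656.87.
Line 3 (8438.09.94, Tyrena, 33 m², £4,589.64):
Base rate for 8438.09.94 is 5.5%.
Origin Tyrena qualifies under the Narune–Tyrena agreement and 8438.09.94 is covered: preferential rate Free applies instead.
The additional-duty order on 8438.09.94 targets Braleth, not Tyrena; it does not apply.
Duty = £4,589.64 × 0% = £0.00.
Total = £28,742.22 + £110,656.87 + £0.00 = £139,399.09.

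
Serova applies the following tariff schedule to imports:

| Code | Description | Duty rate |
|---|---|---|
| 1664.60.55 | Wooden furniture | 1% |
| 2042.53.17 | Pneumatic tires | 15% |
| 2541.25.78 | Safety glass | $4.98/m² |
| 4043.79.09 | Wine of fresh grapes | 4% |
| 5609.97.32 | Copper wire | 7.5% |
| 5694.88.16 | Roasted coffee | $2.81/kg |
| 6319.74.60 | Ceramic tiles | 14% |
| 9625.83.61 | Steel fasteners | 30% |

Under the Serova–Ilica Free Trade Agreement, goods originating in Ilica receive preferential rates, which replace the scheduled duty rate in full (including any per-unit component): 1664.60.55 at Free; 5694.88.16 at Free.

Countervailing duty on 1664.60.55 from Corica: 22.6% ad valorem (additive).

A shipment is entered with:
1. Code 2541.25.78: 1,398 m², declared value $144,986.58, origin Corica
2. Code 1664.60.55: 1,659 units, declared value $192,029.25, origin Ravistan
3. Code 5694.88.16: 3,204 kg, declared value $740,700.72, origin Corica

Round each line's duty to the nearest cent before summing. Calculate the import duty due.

Line 1 (2541.25.78, Corica, 1,398 m², $144,986.58):
Base rate for 2541.25.78 is $4.98/m².
Duty = 1,398 × $4.98 = $6,962.04.
Line 2 (1664.60.55, Ravistan, 1,659 units, $192,029.25):
Base rate for 1664.60.55 is 1%.
1664.60.55 has an FTA preferential rate, but origin Ravistan is not Ilica; base rate stands.
The additional-duty order on 1664.60.55 targets Corica, not Ravistan; it does not apply.
Duty = $192,029.25 × 1% = $1,920.29.
Line 3 (5694.88.16, Corica, 3,204 kg, $740,700.72):
Base rate for 5694.88.16 is $2.81/kg.
5694.88.16 has an FTA preferential rate, but origin Corica is not Ilica; base rate stands.
Duty = 3,204 × $2.81 = $9,003.24.
Total = $6,962.04 + $1,920.29 + $9,003.24 = $17,885.57.

$17,885.57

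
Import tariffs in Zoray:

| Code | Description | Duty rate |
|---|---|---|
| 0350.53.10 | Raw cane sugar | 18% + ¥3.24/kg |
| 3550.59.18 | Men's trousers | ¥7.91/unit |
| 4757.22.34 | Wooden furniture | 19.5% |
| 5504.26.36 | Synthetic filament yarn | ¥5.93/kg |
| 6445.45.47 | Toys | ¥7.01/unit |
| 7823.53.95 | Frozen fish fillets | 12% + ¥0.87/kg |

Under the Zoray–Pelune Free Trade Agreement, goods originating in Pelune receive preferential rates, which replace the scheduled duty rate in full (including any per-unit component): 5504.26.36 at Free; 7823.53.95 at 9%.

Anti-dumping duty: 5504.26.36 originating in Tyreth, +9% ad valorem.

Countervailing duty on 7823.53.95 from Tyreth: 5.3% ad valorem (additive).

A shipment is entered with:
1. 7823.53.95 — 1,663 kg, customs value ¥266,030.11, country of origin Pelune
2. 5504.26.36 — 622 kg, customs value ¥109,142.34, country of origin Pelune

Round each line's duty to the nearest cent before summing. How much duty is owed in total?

¥23,942.71

Line 1 (7823.53.95, Pelune, 1,663 kg, ¥266,030.11):
Base rate for 7823.53.95 is 12% + ¥0.87/kg.
Origin Pelune qualifies under the Zoray–Pelune agreement and 7823.53.95 is covered: preferential rate 9% applies instead.
The additional-duty order on 7823.53.95 targets Tyreth, not Pelune; it does not apply.
Duty = ¥266,030.11 × 9% = ¥23,942.71.
Line 2 (5504.26.36, Pelune, 622 kg, ¥109,142.34):
Base rate for 5504.26.36 is ¥5.93/kg.
Origin Pelune qualifies under the Zoray–Pelune agreement and 5504.26.36 is covered: preferential rate Free applies instead.
The additional-duty order on 5504.26.36 targets Tyreth, not Pelune; it does not apply.
Duty = ¥109,142.34 × 0% = ¥0.00.
Total = ¥23,942.71 + ¥0.00 = ¥23,942.71.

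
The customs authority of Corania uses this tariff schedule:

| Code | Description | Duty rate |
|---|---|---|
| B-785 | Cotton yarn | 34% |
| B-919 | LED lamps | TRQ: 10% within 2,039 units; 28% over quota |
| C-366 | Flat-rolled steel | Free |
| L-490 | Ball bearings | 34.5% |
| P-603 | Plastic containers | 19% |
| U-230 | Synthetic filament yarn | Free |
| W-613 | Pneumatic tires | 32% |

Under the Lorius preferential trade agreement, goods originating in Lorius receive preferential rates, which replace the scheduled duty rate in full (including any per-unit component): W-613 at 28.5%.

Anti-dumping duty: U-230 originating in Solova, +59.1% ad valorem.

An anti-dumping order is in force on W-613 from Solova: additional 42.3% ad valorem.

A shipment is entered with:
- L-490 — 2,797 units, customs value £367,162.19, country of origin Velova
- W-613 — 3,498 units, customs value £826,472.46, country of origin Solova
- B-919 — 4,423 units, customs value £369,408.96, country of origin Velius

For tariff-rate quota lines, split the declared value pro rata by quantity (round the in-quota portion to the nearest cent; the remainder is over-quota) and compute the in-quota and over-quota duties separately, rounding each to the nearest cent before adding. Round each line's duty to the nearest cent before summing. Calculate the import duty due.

Line 1 (L-490, Velova, 2,797 units, £367,162.19):
Base rate for L-490 is 34.5%.
Duty = £367,162.19 × 34.5% = £126,670.96.
Line 2 (W-613, Solova, 3,498 units, £826,472.46):
Base rate for W-613 is 32%.
W-613 has an FTA preferential rate, but origin Solova is not Lorius; base rate stands.
Additional duty on W-613 from Solova: +42.3%. Applied ad valorem rate: 32% + 42.3% = 74.3%.
Duty = £826,472.46 × 74.3% = £614,069.04.
Line 3 (B-919, Velius, 4,423 units, £369,408.96):
Code B-919 is under a tariff-rate quota (threshold 2,039 units). In-quota: 2,039 units at 10%; over-quota: 2,384 units at 28%.
Pro-rata value split: in-quota = £369,408.96 × 2,039/4,423 = £170,297.28; over-quota = £369,408.96 − £170,297.28 = £199,111.68.
In-quota duty = £170,297.28 × 10% = £17,029.73. Over-quota duty = £199,111.68 × 28% = £55,751.27.
Line duty = £17,029.73 + £55,751.27 = £72,781.00.
Total = £126,670.96 + £614,069.04 + £72,781.00 = £813,521.00.

£813,521.00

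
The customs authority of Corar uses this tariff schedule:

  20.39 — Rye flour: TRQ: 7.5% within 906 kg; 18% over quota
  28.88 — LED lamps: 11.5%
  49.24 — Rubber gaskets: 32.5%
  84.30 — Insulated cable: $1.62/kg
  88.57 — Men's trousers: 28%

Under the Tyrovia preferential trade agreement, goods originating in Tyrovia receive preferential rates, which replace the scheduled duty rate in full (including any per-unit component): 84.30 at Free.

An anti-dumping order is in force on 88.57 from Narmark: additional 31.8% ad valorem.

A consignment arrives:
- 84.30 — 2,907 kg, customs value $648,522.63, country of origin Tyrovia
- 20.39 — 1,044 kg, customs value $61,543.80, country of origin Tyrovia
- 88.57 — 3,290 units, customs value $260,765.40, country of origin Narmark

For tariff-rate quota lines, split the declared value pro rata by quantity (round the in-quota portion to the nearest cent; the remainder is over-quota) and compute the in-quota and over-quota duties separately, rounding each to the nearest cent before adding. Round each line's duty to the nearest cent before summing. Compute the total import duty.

$161,407.68

Line 1 (84.30, Tyrovia, 2,907 kg, $648,522.63):
Base rate for 84.30 is $1.62/kg.
Origin Tyrovia qualifies under the Corar–Tyrovia agreement and 84.30 is covered: preferential rate Free applies instead.
Duty = $648,522.63 × 0% = $0.00.
Line 2 (20.39, Tyrovia, 1,044 kg, $61,543.80):
Code 20.39 is under a tariff-rate quota (threshold 906 kg). In-quota: 906 kg at 7.5%; over-quota: 138 kg at 18%.
Pro-rata value split: in-quota = $61,543.80 × 906/1,044 = $53,408.70; over-quota = $61,543.80 − $53,408.70 = $8,135.10.
In-quota duty = $53,408.70 × 7.5% = $4,005.65. Over-quota duty = $8,135.10 × 18% = $1,464.32.
Line duty = $4,005.65 + $1,464.32 = $5,469.97.
Line 3 (88.57, Narmark, 3,290 units, $260,765.40):
Base rate for 88.57 is 28%.
Additional duty on 88.57 from Narmark: +31.8%. Applied ad valorem rate: 28% + 31.8% = 59.8%.
Duty = $260,765.40 × 59.8% = $155,937.71.
Total = $0.00 + $5,469.97 + $155,937.71 = $161,407.68.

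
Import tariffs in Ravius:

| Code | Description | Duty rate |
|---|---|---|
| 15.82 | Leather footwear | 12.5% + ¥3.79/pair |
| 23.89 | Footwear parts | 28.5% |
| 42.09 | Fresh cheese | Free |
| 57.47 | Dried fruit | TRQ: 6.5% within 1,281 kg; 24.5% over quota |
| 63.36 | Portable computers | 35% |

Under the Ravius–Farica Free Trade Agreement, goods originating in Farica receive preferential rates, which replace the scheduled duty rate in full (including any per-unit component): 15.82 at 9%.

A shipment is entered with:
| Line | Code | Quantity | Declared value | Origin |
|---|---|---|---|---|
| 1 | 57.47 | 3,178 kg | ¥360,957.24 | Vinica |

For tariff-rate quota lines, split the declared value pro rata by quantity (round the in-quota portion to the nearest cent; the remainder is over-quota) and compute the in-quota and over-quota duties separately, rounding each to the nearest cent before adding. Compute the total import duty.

¥62,245.25

Line 1 (57.47, Vinica, 3,178 kg, ¥360,957.24):
Code 57.47 is under a tariff-rate quota (threshold 1,281 kg). In-quota: 1,281 kg at 6.5%; over-quota: 1,897 kg at 24.5%.
Pro-rata value split: in-quota = ¥360,957.24 × 1,281/3,178 = ¥145,495.98; over-quota = ¥360,957.24 − ¥145,495.98 = ¥215,461.26.
In-quota duty = ¥145,495.98 × 6.5% = ¥9,457.24. Over-quota duty = ¥215,461.26 × 24.5% = ¥52,788.01.
Line duty = ¥9,457.24 + ¥52,788.01 = ¥62,245.25.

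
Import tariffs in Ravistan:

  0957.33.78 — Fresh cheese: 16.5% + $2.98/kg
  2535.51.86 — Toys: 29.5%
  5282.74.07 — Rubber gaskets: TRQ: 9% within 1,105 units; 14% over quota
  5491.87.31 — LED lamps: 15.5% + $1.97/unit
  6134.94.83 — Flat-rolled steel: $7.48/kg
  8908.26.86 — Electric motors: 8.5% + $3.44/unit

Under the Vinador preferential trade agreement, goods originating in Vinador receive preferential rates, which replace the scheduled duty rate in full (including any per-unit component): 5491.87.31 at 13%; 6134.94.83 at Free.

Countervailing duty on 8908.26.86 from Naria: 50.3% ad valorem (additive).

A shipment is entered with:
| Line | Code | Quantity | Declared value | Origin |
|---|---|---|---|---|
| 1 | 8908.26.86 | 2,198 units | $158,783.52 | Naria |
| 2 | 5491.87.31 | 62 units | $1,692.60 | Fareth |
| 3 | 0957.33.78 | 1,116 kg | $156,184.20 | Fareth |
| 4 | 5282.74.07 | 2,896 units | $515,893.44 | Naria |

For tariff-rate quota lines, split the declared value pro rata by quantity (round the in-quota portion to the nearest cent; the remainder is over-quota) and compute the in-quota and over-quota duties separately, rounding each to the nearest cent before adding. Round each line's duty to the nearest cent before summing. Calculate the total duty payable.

Line 1 (8908.26.86, Naria, 2,198 units, $158,783.52):
Base rate for 8908.26.86 is 8.5% + $3.44/unit.
Additional duty on 8908.26.86 from Naria: +50.3%. Applied ad valorem rate: 8.5% + 50.3% = 58.8%.
Duty = $158,783.52 × 58.8% + 2,198 × $3.44 = $100,925.83.
Line 2 (5491.87.31, Fareth, 62 units, $1,692.60):
Base rate for 5491.87.31 is 15.5% + $1.97/unit.
5491.87.31 has an FTA preferential rate, but origin Fareth is not Vinador; base rate stands.
Duty = $1,692.60 × 15.5% + 62 × $1.97 = $384.49.
Line 3 (0957.33.78, Fareth, 1,116 kg, $156,184.20):
Base rate for 0957.33.78 is 16.5% + $2.98/kg.
Duty = $156,184.20 × 16.5% + 1,116 × $2.98 = $29,096.07.
Line 4 (5282.74.07, Naria, 2,896 units, $515,893.44):
Code 5282.74.07 is under a tariff-rate quota (threshold 1,105 units). In-quota: 1,105 units at 9%; over-quota: 1,791 units at 14%.
Pro-rata value split: in-quota = $515,893.44 × 1,105/2,896 = $196,844.70; over-quota = $515,893.44 − $196,844.70 = $319,048.74.
In-quota duty = $196,844.70 × 9% = $17,716.02. Over-quota duty = $319,048.74 × 14% = $44,666.82.
Line duty = $17,716.02 + $44,666.82 = $62,382.84.
Total = $100,925.83 + $384.49 + $29,096.07 + $62,382.84 = $192,789.23.

$192,789.23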